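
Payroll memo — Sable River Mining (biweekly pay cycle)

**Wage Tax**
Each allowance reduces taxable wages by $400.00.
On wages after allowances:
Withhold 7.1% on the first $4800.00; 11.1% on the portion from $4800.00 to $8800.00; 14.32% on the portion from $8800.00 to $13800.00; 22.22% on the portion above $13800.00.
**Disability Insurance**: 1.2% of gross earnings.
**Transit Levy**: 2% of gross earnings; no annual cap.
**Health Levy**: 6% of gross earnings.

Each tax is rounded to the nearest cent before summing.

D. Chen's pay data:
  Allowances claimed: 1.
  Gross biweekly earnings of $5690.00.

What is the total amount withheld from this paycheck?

Wage Tax: taxable = $5690.00 − 1×$400.00 = $5290.00
  $340.80 + 11.1% × ($5290.00 − $4800.00) = $340.80 + 11.1% × $490.00 = $395.19
Disability Insurance: 1.2% × $5690.00 = $68.28
Transit Levy: 2% × $5690.00 = $113.80
Health Levy: 6% × $5690.00 = $341.40
Total: $395.19 + $68.28 + $113.80 + $341.40 = $918.67

$918.67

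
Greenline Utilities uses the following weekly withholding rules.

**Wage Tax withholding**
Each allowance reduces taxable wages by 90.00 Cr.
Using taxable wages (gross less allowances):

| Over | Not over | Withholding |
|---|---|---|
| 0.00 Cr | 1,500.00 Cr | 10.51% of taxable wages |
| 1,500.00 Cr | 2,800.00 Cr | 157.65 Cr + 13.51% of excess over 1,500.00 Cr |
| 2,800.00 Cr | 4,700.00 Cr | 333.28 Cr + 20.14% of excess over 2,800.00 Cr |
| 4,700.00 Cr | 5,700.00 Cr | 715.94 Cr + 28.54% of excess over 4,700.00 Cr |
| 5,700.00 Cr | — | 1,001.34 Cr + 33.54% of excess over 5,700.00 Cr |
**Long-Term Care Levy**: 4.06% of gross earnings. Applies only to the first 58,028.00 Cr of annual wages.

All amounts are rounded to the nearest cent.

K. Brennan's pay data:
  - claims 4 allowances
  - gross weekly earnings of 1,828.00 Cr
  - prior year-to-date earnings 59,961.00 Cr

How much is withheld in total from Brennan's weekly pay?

154.29 Cr

Wage Tax: taxable = 1,828.00 Cr − 4×90.00 Cr = 1,468.00 Cr
  10.51% × 1,468.00 Cr = 154.29 Cr
Long-Term Care Levy: YTD 59,961.00 Cr ≥ cap 58,028.00 Cr → 0.00 Cr
Total: 154.29 Cr + 0.00 Cr = 154.29 Cr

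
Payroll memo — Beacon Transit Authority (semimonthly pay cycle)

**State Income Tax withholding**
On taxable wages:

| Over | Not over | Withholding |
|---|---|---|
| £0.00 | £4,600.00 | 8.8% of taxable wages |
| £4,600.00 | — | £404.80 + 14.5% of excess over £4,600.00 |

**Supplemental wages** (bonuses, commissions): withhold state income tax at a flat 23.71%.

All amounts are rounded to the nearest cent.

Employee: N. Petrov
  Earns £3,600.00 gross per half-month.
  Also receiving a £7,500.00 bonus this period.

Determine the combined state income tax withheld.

£2,095.05

State Income Tax: taxable = £3,600.00
  8.8% × £3,600.00 = £316.80
Supplemental (23.71% flat on bonus): 23.71% × £7,500.00 = £1,778.25
Total state income tax: £316.80 + £1,778.25 = £2,095.05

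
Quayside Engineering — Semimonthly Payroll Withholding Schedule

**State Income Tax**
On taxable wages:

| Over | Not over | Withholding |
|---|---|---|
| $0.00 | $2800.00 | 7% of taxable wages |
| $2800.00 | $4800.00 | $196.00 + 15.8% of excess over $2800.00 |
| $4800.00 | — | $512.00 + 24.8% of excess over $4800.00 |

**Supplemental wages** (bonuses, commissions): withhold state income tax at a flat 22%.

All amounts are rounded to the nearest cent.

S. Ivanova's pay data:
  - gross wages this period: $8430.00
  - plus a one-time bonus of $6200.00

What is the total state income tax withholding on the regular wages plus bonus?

$2776.24

State Income Tax: taxable = $8430.00
  $512.00 + 24.8% × ($8430.00 − $4800.00) = $512.00 + 24.8% × $3630.00 = $1412.24
Supplemental (22% flat on bonus): 22% × $6200.00 = $1364.00
Total state income tax: $1412.24 + $1364.00 = $2776.24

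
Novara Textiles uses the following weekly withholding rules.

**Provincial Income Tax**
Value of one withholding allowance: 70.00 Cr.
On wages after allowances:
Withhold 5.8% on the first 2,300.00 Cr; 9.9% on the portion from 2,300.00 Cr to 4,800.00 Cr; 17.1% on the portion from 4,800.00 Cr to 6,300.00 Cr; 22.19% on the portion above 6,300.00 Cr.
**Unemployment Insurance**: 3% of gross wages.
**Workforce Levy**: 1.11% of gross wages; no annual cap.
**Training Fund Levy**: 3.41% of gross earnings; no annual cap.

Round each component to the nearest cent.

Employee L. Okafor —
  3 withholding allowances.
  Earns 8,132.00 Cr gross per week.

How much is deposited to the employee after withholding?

6,523.15 Cr

Provincial Income Tax: taxable = 8,132.00 Cr − 3×70.00 Cr = 7,922.00 Cr
  637.40 Cr + 22.19% × (7,922.00 Cr − 6,300.00 Cr) = 637.40 Cr + 22.19% × 1,622.00 Cr = 997.32 Cr
Unemployment Insurance: 3% × 8,132.00 Cr = 243.96 Cr
Workforce Levy: 1.11% × 8,132.00 Cr = 90.27 Cr
Training Fund Levy: 3.41% × 8,132.00 Cr = 277.30 Cr
Total withheld: 997.32 Cr + 243.96 Cr + 90.27 Cr + 277.30 Cr = 1,608.85 Cr
Net pay: 8,132.00 Cr − 1,608.85 Cr = 6,523.15 Cr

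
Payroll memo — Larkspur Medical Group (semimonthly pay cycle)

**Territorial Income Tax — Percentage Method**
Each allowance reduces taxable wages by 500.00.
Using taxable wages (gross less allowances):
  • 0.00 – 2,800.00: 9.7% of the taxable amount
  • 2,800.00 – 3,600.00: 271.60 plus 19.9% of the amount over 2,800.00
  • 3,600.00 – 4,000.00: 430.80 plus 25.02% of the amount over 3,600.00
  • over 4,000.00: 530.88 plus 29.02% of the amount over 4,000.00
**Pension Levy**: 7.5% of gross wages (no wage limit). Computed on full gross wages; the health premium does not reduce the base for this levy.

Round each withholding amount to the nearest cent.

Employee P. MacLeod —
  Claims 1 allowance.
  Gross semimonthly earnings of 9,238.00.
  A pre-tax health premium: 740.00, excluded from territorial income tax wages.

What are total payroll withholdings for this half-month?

2,383.95

Territorial Income Tax: taxable = 9,238.00 − 740.00 − 1×500.00 = 7,998.00
  530.88 + 29.02% × (7,998.00 − 4,000.00) = 530.88 + 29.02% × 3,998.00 = 1,691.10
Pension Levy: 7.5% × 9,238.00 = 692.85
Total: 1,691.10 + 692.85 = 2,383.95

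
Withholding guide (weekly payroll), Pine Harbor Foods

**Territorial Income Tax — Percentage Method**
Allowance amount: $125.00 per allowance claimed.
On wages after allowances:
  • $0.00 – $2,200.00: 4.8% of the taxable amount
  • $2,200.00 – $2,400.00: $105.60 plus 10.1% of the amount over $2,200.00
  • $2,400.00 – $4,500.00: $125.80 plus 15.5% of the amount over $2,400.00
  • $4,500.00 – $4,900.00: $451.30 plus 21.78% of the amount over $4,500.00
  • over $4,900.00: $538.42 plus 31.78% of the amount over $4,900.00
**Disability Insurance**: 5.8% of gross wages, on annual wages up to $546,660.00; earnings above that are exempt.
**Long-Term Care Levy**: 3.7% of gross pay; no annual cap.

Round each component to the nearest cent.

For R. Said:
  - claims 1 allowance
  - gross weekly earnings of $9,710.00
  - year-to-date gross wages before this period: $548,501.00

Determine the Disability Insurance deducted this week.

Disability Insurance: YTD $548,501.00 ≥ cap $546,660.00 → $0.00

$0.00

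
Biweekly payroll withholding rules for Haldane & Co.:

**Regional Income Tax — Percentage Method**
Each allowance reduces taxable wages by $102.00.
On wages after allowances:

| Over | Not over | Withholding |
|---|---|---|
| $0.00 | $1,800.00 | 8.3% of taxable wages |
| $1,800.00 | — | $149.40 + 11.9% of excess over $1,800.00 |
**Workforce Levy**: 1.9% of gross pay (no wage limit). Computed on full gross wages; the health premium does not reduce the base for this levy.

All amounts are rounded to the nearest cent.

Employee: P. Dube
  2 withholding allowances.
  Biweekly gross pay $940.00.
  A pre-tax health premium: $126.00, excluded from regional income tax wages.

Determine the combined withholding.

$68.49

Regional Income Tax: taxable = $940.00 − $126.00 − 2×$102.00 = $610.00
  8.3% × $610.00 = $50.63
Workforce Levy: 1.9% × $940.00 = $17.86
Total: $50.63 + $17.86 = $68.49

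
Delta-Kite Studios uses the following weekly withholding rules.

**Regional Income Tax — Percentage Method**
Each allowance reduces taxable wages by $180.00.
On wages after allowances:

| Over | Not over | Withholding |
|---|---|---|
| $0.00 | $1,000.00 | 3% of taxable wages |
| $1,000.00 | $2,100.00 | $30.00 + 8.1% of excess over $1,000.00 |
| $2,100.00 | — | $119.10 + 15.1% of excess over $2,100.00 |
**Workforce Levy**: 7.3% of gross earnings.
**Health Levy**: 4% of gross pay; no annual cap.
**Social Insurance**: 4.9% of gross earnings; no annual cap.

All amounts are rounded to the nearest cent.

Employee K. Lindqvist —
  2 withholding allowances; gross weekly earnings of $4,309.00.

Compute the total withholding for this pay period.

$1,096.36

Regional Income Tax: taxable = $4,309.00 − 2×$180.00 = $3,949.00
  $119.10 + 15.1% × ($3,949.00 − $2,100.00) = $119.10 + 15.1% × $1,849.00 = $398.30
Workforce Levy: 7.3% × $4,309.00 = $314.56
Health Levy: 4% × $4,309.00 = $172.36
Social Insurance: 4.9% × $4,309.00 = $211.14
Total: $398.30 + $314.56 + $172.36 + $211.14 = $1,096.36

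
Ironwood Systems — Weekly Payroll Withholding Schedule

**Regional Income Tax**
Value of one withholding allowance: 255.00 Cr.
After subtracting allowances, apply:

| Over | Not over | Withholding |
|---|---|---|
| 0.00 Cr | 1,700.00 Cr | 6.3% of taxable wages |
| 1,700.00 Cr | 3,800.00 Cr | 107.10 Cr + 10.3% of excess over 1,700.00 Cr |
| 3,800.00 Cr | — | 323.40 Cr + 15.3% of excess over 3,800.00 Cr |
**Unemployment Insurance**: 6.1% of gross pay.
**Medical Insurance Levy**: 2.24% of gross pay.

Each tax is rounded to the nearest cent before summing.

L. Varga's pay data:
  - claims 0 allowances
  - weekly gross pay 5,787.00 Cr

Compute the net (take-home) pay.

4,676.95 Cr

Regional Income Tax: taxable = 5,787.00 Cr
  323.40 Cr + 15.3% × (5,787.00 Cr − 3,800.00 Cr) = 323.40 Cr + 15.3% × 1,987.00 Cr = 627.41 Cr
Unemployment Insurance: 6.1% × 5,787.00 Cr = 353.01 Cr
Medical Insurance Levy: 2.24% × 5,787.00 Cr = 129.63 Cr
Total withheld: 627.41 Cr + 353.01 Cr + 129.63 Cr = 1,110.05 Cr
Net pay: 5,787.00 Cr − 1,110.05 Cr = 4,676.95 Cr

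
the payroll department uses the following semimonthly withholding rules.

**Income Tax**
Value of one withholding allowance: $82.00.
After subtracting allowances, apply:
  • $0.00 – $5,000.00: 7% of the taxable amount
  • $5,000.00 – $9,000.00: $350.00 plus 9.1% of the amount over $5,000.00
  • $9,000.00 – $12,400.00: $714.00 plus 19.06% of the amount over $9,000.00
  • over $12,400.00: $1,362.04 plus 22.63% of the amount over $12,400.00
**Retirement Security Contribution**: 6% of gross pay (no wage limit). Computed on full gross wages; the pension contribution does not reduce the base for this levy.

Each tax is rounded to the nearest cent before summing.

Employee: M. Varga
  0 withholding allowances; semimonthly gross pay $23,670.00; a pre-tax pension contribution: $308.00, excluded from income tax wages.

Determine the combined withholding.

$5,262.94

Income Tax: taxable = $23,670.00 − $308.00 = $23,362.00
  $1,362.04 + 22.63% × ($23,362.00 − $12,400.00) = $1,362.04 + 22.63% × $10,962.00 = $3,842.74
Retirement Security Contribution: 6% × $23,670.00 = $1,420.20
Total: $3,842.74 + $1,420.20 = $5,262.94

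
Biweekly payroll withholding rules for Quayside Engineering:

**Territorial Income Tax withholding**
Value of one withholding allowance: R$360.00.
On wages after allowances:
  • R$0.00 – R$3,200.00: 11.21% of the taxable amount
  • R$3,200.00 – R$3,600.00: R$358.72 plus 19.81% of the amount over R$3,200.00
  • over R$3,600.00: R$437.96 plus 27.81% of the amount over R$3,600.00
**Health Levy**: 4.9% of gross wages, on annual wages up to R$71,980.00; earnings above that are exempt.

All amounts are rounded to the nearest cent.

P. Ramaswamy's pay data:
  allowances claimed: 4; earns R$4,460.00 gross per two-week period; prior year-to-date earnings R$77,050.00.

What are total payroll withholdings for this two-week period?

R$338.54

Territorial Income Tax: taxable = R$4,460.00 − 4×R$360.00 = R$3,020.00
  11.21% × R$3,020.00 = R$338.54
Health Levy: YTD R$77,050.00 ≥ cap R$71,980.00 → R$0.00
Total: R$338.54 + R$0.00 = R$338.54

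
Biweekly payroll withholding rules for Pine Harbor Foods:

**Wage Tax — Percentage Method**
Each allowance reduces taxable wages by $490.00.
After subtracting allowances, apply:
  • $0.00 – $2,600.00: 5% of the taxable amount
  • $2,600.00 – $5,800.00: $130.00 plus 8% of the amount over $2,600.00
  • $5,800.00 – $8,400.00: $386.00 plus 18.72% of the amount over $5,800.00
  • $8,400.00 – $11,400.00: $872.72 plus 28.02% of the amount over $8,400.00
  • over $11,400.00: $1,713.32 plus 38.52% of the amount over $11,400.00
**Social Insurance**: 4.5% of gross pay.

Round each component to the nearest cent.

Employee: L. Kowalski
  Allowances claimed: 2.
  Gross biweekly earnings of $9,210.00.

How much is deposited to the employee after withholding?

$7,954.65

Wage Tax: taxable = $9,210.00 − 2×$490.00 = $8,230.00
  $386.00 + 18.72% × ($8,230.00 − $5,800.00) = $386.00 + 18.72% × $2,430.00 = $840.90
Social Insurance: 4.5% × $9,210.00 = $414.45
Total withheld: $840.90 + $414.45 = $1,255.35
Net pay: $9,210.00 − $1,255.35 = $7,954.65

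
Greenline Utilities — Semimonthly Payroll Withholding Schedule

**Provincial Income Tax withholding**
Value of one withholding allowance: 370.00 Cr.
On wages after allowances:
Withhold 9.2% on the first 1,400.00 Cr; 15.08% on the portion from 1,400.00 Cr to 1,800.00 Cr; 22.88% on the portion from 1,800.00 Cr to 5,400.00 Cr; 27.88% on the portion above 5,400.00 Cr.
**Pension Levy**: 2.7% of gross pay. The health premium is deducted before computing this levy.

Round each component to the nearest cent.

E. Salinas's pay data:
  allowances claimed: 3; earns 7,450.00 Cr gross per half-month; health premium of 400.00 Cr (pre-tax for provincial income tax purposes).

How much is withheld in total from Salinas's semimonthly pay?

Provincial Income Tax: taxable = 7,450.00 Cr − 400.00 Cr − 3×370.00 Cr = 5,940.00 Cr
  1,012.80 Cr + 27.88% × (5,940.00 Cr − 5,400.00 Cr) = 1,012.80 Cr + 27.88% × 540.00 Cr = 1,163.35 Cr
Pension Levy: 2.7% × 7,050.00 Cr = 190.35 Cr
Total: 1,163.35 Cr + 190.35 Cr = 1,353.70 Cr

1,353.70 Cr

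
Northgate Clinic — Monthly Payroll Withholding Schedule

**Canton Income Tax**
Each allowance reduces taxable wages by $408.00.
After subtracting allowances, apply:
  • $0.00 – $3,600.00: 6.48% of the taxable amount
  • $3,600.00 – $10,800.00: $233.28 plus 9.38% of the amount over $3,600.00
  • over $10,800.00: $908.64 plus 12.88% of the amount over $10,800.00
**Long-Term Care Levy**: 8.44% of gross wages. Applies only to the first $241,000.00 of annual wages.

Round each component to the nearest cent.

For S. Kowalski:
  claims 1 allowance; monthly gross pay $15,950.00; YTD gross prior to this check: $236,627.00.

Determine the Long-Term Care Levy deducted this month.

$369.08

Long-Term Care Levy: cap $241,000.00 − YTD $236,627.00 = $4,373.00 subject; 8.44% × $4,373.00 = $369.08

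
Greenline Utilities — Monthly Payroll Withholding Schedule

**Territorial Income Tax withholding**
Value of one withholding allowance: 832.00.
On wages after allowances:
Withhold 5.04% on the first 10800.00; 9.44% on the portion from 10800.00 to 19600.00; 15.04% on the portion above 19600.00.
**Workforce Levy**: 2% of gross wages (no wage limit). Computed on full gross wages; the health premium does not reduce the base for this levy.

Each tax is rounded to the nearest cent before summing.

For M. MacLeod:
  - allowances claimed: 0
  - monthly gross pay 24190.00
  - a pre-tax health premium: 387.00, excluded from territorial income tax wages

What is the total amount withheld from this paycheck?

2490.97

Territorial Income Tax: taxable = 24190.00 − 387.00 = 23803.00
  1375.04 + 15.04% × (23803.00 − 19600.00) = 1375.04 + 15.04% × 4203.00 = 2007.17
Workforce Levy: 2% × 24190.00 = 483.80
Total: 2007.17 + 483.80 = 2490.97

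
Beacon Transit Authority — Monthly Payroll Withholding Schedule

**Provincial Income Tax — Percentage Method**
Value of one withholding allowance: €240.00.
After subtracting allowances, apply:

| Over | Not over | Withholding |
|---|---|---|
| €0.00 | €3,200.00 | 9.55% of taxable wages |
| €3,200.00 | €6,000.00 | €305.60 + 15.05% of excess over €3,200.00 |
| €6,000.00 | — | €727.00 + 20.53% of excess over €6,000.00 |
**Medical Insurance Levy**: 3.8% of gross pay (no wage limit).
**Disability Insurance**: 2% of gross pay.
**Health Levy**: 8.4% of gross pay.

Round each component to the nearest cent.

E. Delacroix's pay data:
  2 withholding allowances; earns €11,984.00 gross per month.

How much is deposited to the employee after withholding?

€8,425.30

Provincial Income Tax: taxable = €11,984.00 − 2×€240.00 = €11,504.00
  €727.00 + 20.53% × (€11,504.00 − €6,000.00) = €727.00 + 20.53% × €5,504.00 = €1,856.97
Medical Insurance Levy: 3.8% × €11,984.00 = €455.39
Disability Insurance: 2% × €11,984.00 = €239.68
Health Levy: 8.4% × €11,984.00 = €1,006.66
Total withheld: €1,856.97 + €455.39 + €239.68 + €1,006.66 = €3,558.70
Net pay: €11,984.00 − €3,558.70 = €8,425.30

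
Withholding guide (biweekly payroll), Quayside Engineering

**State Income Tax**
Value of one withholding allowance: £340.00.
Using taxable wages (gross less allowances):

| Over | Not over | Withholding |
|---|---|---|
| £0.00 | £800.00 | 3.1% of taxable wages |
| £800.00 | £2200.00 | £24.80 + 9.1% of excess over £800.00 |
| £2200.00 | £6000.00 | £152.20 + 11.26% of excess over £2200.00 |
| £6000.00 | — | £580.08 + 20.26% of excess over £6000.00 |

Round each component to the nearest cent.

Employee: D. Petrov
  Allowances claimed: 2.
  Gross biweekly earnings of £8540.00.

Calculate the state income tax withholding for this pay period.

State Income Tax: taxable = £8540.00 − 2×£340.00 = £7860.00
  £580.08 + 20.26% × (£7860.00 − £6000.00) = £580.08 + 20.26% × £1860.00 = £956.92

£956.92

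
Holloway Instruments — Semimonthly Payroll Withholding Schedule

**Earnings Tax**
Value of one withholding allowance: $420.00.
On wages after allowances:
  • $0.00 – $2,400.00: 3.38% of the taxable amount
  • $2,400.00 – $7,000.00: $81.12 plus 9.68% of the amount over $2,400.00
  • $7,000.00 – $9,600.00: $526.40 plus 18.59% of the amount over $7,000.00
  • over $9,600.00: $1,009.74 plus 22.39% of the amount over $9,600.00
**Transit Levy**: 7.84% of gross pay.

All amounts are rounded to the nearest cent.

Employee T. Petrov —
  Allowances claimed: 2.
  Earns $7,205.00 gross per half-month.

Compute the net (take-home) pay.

$6,175.20

Earnings Tax: taxable = $7,205.00 − 2×$420.00 = $6,365.00
  $81.12 + 9.68% × ($6,365.00 − $2,400.00) = $81.12 + 9.68% × $3,965.00 = $464.93
Transit Levy: 7.84% × $7,205.00 = $564.87
Total withheld: $464.93 + $564.87 = $1,029.80
Net pay: $7,205.00 − $1,029.80 = $6,175.20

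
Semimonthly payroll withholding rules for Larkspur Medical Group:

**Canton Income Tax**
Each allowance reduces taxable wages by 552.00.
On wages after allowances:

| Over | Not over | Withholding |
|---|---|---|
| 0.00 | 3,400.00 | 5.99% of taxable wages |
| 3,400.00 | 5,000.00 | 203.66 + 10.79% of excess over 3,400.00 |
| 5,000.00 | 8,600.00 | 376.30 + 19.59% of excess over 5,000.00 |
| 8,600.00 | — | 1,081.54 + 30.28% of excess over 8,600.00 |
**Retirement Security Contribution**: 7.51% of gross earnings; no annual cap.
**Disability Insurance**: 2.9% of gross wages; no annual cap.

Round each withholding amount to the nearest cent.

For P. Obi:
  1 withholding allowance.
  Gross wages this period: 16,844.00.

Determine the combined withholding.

Canton Income Tax: taxable = 16,844.00 − 1×552.00 = 16,292.00
  1,081.54 + 30.28% × (16,292.00 − 8,600.00) = 1,081.54 + 30.28% × 7,692.00 = 3,410.68
Retirement Security Contribution: 7.51% × 16,844.00 = 1,264.98
Disability Insurance: 2.9% × 16,844.00 = 488.48
Total: 3,410.68 + 1,264.98 + 488.48 = 5,164.14

5,164.14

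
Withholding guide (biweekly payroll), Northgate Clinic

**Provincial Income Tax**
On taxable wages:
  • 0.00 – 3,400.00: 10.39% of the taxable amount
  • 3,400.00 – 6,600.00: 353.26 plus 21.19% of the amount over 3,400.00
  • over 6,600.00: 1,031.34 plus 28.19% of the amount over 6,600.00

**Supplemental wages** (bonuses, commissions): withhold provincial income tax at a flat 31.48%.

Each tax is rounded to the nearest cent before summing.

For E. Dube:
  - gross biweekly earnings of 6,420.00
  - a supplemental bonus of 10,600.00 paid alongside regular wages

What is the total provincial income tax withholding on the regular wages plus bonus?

4,330.08

Provincial Income Tax: taxable = 6,420.00
  353.26 + 21.19% × (6,420.00 − 3,400.00) = 353.26 + 21.19% × 3,020.00 = 993.20
Supplemental (31.48% flat on bonus): 31.48% × 10,600.00 = 3,336.88
Total provincial income tax: 993.20 + 3,336.88 = 4,330.08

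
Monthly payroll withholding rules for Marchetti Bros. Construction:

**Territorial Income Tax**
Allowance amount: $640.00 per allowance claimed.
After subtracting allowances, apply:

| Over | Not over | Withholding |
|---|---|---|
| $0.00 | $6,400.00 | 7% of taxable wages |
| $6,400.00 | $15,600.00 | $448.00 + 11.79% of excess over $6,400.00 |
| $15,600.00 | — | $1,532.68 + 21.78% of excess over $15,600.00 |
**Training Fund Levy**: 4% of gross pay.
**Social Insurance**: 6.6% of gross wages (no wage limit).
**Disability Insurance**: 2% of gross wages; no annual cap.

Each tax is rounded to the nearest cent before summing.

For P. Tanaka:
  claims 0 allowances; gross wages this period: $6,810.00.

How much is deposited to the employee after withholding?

Territorial Income Tax: taxable = $6,810.00
  $448.00 + 11.79% × ($6,810.00 − $6,400.00) = $448.00 + 11.79% × $410.00 = $496.34
Training Fund Levy: 4% × $6,810.00 = $272.40
Social Insurance: 6.6% × $6,810.00 = $449.46
Disability Insurance: 2% × $6,810.00 = $136.20
Total withheld: $496.34 + $272.40 + $449.46 + $136.20 = $1,354.40
Net pay: $6,810.00 − $1,354.40 = $5,455.60

$5,455.60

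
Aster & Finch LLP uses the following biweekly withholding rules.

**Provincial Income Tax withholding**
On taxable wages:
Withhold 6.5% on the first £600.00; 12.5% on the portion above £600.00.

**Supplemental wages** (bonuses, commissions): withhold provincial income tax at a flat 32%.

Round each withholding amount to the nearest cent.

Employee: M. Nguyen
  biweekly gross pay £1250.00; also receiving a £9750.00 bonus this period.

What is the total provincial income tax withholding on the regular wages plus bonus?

£3240.25

Provincial Income Tax: taxable = £1250.00
  £39.00 + 12.5% × (£1250.00 − £600.00) = £39.00 + 12.5% × £650.00 = £120.25
Supplemental (32% flat on bonus): 32% × £9750.00 = £3120.00
Total provincial income tax: £120.25 + £3120.00 = £3240.25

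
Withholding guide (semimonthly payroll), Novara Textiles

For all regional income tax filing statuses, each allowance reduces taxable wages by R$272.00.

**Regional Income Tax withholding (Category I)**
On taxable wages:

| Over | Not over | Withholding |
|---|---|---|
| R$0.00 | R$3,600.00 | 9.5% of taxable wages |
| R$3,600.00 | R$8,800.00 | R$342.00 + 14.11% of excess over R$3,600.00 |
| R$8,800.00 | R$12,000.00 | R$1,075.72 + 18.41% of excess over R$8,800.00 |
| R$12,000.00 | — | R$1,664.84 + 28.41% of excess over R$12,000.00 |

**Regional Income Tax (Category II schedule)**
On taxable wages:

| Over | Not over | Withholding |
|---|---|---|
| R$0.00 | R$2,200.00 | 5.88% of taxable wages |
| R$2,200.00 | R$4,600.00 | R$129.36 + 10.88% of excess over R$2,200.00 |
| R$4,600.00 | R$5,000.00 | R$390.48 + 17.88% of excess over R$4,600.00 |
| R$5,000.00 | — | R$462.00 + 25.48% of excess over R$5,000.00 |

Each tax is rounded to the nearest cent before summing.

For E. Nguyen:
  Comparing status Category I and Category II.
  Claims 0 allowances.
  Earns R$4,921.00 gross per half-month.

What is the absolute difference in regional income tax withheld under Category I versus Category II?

Regional Income Tax (Category I): taxable = R$4,921.00
  R$342.00 + 14.11% × (R$4,921.00 − R$3,600.00) = R$342.00 + 14.11% × R$1,321.00 = R$528.39
Regional Income Tax (Category II): taxable = R$4,921.00
  R$390.48 + 17.88% × (R$4,921.00 − R$4,600.00) = R$390.48 + 17.88% × R$321.00 = R$447.87
Difference: |R$528.39 − R$447.87| = R$80.52 (higher under Category I)

R$80.52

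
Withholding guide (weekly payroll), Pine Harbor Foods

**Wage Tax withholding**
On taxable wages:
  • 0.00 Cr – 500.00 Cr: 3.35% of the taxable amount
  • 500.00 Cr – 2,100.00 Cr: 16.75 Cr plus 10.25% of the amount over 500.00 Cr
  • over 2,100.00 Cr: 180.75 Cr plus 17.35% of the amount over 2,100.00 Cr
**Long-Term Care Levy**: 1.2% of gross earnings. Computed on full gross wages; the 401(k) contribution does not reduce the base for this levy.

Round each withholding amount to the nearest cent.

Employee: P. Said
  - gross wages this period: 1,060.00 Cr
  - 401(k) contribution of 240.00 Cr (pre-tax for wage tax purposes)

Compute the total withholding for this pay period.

Wage Tax: taxable = 1,060.00 Cr − 240.00 Cr = 820.00 Cr
  16.75 Cr + 10.25% × (820.00 Cr − 500.00 Cr) = 16.75 Cr + 10.25% × 320.00 Cr = 49.55 Cr
Long-Term Care Levy: 1.2% × 1,060.00 Cr = 12.72 Cr
Total: 49.55 Cr + 12.72 Cr = 62.27 Cr

62.27 Cr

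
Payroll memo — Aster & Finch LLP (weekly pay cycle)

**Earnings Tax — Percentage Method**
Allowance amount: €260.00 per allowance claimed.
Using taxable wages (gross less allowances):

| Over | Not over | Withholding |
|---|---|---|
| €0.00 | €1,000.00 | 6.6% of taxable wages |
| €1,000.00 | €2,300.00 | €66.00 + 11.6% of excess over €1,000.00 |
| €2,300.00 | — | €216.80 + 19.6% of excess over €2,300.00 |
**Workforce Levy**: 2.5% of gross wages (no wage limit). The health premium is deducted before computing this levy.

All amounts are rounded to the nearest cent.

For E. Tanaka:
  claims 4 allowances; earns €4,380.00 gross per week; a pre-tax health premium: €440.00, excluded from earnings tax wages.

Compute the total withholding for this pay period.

Earnings Tax: taxable = €4,380.00 − €440.00 − 4×€260.00 = €2,900.00
  €216.80 + 19.6% × (€2,900.00 − €2,300.00) = €216.80 + 19.6% × €600.00 = €334.40
Workforce Levy: 2.5% × €3,940.00 = €98.50
Total: €334.40 + €98.50 = €432.90

€432.90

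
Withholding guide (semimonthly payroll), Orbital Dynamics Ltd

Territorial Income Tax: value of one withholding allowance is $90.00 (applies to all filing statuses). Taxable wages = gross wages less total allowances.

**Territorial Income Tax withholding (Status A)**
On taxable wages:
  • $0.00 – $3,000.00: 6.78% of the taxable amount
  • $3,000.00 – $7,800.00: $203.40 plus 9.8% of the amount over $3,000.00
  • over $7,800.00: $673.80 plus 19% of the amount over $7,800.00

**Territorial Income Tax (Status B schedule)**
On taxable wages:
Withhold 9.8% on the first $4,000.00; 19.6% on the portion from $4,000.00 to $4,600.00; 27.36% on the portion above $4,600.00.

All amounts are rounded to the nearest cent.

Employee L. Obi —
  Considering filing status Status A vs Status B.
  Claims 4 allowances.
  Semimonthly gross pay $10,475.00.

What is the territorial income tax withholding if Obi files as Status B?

$2,018.50

Territorial Income Tax (Status B): taxable = $10,475.00 − 4×$90.00 = $10,115.00
  $509.60 + 27.36% × ($10,115.00 − $4,600.00) = $509.60 + 27.36% × $5,515.00 = $2,018.50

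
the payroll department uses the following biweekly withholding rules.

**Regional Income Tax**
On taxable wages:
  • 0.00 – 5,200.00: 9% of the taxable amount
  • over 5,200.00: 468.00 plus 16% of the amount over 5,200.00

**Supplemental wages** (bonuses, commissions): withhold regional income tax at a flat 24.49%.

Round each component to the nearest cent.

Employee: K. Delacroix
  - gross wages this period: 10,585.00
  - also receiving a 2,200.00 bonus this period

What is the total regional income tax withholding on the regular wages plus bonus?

1,868.38

Regional Income Tax: taxable = 10,585.00
  468.00 + 16% × (10,585.00 − 5,200.00) = 468.00 + 16% × 5,385.00 = 1,329.60
Supplemental (24.49% flat on bonus): 24.49% × 2,200.00 = 538.78
Total regional income tax: 1,329.60 + 538.78 = 1,868.38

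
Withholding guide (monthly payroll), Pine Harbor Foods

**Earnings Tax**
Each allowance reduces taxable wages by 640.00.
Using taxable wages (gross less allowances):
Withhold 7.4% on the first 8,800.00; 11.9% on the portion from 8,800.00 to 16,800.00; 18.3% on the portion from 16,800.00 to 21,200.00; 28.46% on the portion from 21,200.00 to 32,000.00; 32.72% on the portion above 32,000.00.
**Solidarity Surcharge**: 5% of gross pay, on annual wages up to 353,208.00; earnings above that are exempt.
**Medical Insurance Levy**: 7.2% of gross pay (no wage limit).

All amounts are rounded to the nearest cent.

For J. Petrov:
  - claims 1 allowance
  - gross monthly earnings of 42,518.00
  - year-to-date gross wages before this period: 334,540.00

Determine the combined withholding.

12,708.86

Earnings Tax: taxable = 42,518.00 − 1×640.00 = 41,878.00
  5,482.08 + 32.72% × (41,878.00 − 32,000.00) = 5,482.08 + 32.72% × 9,878.00 = 8,714.16
Solidarity Surcharge: cap 353,208.00 − YTD 334,540.00 = 18,668.00 subject; 5% × 18,668.00 = 933.40
Medical Insurance Levy: 7.2% × 42,518.00 = 3,061.30
Total: 8,714.16 + 933.40 + 3,061.30 = 12,708.86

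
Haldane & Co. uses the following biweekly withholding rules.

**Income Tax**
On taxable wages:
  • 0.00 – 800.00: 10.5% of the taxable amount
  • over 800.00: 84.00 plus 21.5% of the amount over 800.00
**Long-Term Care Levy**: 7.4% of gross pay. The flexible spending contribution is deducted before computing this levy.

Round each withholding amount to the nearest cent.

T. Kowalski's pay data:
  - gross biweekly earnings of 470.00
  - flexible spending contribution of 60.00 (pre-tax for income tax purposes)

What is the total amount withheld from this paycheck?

Income Tax: taxable = 470.00 − 60.00 = 410.00
  10.5% × 410.00 = 43.05
Long-Term Care Levy: 7.4% × 410.00 = 30.34
Total: 43.05 + 30.34 = 73.39

73.39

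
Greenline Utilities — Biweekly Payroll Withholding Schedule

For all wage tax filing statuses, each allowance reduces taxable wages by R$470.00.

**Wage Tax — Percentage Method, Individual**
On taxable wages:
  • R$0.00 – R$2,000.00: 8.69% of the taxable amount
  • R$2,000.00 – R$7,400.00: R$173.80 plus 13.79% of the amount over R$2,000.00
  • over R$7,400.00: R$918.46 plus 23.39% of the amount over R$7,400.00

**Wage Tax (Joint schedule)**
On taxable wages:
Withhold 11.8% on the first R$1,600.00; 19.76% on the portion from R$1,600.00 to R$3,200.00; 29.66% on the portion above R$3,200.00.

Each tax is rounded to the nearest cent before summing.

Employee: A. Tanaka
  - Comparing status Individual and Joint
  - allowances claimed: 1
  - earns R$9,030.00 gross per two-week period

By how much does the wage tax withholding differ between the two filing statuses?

R$904.96

Wage Tax (Individual): taxable = R$9,030.00 − 1×R$470.00 = R$8,560.00
  R$918.46 + 23.39% × (R$8,560.00 − R$7,400.00) = R$918.46 + 23.39% × R$1,160.00 = R$1,189.78
Wage Tax (Joint): taxable = R$9,030.00 − 1×R$470.00 = R$8,560.00
  R$504.96 + 29.66% × (R$8,560.00 − R$3,200.00) = R$504.96 + 29.66% × R$5,360.00 = R$2,094.74
Difference: |R$1,189.78 − R$2,094.74| = R$904.96 (higher under Joint)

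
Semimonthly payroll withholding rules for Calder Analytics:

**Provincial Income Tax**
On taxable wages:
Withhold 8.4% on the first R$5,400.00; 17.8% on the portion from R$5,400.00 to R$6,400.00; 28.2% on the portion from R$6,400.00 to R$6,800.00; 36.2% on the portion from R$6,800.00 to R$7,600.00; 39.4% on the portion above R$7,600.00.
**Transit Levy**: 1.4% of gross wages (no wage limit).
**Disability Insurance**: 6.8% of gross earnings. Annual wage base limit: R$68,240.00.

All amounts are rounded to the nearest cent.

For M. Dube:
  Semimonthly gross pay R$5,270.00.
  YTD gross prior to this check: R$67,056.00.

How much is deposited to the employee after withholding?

Provincial Income Tax: taxable = R$5,270.00
  8.4% × R$5,270.00 = R$442.68
Transit Levy: 1.4% × R$5,270.00 = R$73.78
Disability Insurance: cap R$68,240.00 − YTD R$67,056.00 = R$1,184.00 subject; 6.8% × R$1,184.00 = R$80.51
Total withheld: R$442.68 + R$73.78 + R$80.51 = R$596.97
Net pay: R$5,270.00 − R$596.97 = R$4,673.03

R$4,673.03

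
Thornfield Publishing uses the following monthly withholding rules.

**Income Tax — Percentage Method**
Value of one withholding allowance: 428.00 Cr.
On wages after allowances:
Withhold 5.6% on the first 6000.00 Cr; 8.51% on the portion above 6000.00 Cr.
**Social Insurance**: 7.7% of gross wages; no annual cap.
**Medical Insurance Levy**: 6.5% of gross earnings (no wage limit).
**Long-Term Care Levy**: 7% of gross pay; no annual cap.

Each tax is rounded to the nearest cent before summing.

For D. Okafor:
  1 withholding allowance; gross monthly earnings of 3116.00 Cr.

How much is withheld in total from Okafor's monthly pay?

811.12 Cr

Income Tax: taxable = 3116.00 Cr − 1×428.00 Cr = 2688.00 Cr
  5.6% × 2688.00 Cr = 150.53 Cr
Social Insurance: 7.7% × 3116.00 Cr = 239.93 Cr
Medical Insurance Levy: 6.5% × 3116.00 Cr = 202.54 Cr
Long-Term Care Levy: 7% × 3116.00 Cr = 218.12 Cr
Total: 150.53 Cr + 239.93 Cr + 202.54 Cr + 218.12 Cr = 811.12 Cr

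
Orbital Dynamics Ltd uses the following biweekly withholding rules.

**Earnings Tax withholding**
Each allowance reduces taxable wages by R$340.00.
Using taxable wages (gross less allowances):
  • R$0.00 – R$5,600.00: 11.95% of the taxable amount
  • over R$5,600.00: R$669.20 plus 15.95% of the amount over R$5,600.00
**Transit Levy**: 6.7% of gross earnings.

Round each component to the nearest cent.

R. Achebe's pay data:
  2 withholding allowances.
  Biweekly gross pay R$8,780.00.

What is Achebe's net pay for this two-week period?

R$7,123.79

Earnings Tax: taxable = R$8,780.00 − 2×R$340.00 = R$8,100.00
  R$669.20 + 15.95% × (R$8,100.00 − R$5,600.00) = R$669.20 + 15.95% × R$2,500.00 = R$1,067.95
Transit Levy: 6.7% × R$8,780.00 = R$588.26
Total withheld: R$1,067.95 + R$588.26 = R$1,656.21
Net pay: R$8,780.00 − R$1,656.21 = R$7,123.79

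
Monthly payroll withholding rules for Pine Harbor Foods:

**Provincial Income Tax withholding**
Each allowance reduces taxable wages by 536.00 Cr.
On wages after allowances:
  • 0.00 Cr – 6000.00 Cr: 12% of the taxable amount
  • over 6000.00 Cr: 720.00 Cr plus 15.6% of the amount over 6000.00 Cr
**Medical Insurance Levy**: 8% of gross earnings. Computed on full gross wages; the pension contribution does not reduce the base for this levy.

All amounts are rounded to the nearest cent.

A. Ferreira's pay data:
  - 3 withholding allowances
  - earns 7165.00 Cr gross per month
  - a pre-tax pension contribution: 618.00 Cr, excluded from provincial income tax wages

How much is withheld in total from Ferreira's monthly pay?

Provincial Income Tax: taxable = 7165.00 Cr − 618.00 Cr − 3×536.00 Cr = 4939.00 Cr
  12% × 4939.00 Cr = 592.68 Cr
Medical Insurance Levy: 8% × 7165.00 Cr = 573.20 Cr
Total: 592.68 Cr + 573.20 Cr = 1165.88 Cr

1165.88 Cr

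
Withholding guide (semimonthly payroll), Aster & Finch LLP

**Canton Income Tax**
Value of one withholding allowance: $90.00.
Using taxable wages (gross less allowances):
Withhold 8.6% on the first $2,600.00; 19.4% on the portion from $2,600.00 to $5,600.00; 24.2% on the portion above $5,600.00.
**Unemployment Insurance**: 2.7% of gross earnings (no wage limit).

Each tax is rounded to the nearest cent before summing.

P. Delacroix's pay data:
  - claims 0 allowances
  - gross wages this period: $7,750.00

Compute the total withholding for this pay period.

Canton Income Tax: taxable = $7,750.00
  $805.60 + 24.2% × ($7,750.00 − $5,600.00) = $805.60 + 24.2% × $2,150.00 = $1,325.90
Unemployment Insurance: 2.7% × $7,750.00 = $209.25
Total: $1,325.90 + $209.25 = $1,535.15

$1,535.15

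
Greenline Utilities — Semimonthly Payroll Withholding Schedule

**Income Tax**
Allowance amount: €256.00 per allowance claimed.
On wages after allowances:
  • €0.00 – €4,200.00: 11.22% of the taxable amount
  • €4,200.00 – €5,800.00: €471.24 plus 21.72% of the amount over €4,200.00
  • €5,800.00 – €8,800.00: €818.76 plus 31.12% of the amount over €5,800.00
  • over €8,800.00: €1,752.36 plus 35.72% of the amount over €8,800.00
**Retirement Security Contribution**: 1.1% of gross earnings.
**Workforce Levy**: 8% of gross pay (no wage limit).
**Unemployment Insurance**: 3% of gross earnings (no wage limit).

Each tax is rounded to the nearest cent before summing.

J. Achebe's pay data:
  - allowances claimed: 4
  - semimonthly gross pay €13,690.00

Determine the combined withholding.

Income Tax: taxable = €13,690.00 − 4×€256.00 = €12,666.00
  €1,752.36 + 35.72% × (€12,666.00 − €8,800.00) = €1,752.36 + 35.72% × €3,866.00 = €3,133.30
Retirement Security Contribution: 1.1% × €13,690.00 = €150.59
Workforce Levy: 8% × €13,690.00 = €1,095.20
Unemployment Insurance: 3% × €13,690.00 = €410.70
Total: €3,133.30 + €150.59 + €1,095.20 + €410.70 = €4,789.79

€4,789.79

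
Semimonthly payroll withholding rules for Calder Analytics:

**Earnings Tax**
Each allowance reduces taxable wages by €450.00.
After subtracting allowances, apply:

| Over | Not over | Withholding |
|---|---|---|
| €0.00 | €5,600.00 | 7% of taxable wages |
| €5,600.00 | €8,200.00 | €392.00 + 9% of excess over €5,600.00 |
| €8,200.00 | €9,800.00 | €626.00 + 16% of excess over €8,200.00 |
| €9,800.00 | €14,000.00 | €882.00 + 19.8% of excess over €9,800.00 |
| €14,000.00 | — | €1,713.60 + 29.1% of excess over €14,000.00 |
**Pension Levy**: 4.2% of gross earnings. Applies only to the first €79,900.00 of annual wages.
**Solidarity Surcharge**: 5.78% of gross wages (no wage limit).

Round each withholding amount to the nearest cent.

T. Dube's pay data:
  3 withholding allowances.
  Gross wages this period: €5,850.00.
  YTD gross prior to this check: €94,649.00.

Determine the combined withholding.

€653.13

Earnings Tax: taxable = €5,850.00 − 3×€450.00 = €4,500.00
  7% × €4,500.00 = €315.00
Pension Levy: YTD €94,649.00 ≥ cap €79,900.00 → €0.00
Solidarity Surcharge: 5.78% × €5,850.00 = €338.13
Total: €315.00 + €0.00 + €338.13 = €653.13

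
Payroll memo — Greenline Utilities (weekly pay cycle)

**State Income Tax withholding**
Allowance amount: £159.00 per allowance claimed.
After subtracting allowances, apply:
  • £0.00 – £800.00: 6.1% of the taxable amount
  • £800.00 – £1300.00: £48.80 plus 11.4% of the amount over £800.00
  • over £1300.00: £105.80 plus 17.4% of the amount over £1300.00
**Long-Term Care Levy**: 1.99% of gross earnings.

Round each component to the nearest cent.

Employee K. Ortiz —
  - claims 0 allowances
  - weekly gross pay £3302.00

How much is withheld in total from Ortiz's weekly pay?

State Income Tax: taxable = £3302.00
  £105.80 + 17.4% × (£3302.00 − £1300.00) = £105.80 + 17.4% × £2002.00 = £454.15
Long-Term Care Levy: 1.99% × £3302.00 = £65.71
Total: £454.15 + £65.71 = £519.86

£519.86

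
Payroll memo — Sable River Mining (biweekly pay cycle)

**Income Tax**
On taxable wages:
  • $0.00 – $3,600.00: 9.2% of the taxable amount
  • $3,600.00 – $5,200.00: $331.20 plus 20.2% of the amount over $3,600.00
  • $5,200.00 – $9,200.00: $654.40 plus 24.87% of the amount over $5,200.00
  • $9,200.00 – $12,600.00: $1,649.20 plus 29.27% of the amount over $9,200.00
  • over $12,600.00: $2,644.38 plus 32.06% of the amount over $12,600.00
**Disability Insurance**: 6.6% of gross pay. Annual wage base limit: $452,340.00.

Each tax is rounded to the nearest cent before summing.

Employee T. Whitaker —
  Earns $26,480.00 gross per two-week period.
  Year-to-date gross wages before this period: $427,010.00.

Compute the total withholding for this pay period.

Income Tax: taxable = $26,480.00
  $2,644.38 + 32.06% × ($26,480.00 − $12,600.00) = $2,644.38 + 32.06% × $13,880.00 = $7,094.31
Disability Insurance: cap $452,340.00 − YTD $427,010.00 = $25,330.00 subject; 6.6% × $25,330.00 = $1,671.78
Total: $7,094.31 + $1,671.78 = $8,766.09

$8,766.09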